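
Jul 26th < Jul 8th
False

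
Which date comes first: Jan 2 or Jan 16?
Jan 2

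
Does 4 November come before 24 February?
No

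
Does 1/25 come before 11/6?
Yes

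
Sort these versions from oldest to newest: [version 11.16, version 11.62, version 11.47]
[version 11.16, version 11.47, version 11.62]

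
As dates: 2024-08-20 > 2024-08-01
True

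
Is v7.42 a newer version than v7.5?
Yes. Version numbers are compared segment by segment as integers, not as decimals: minor version 42 > 5, so v7.42 > v7.5 (even though the decimal 7.42 < 7.5).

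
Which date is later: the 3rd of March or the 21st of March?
the 21st of March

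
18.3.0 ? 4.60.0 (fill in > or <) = >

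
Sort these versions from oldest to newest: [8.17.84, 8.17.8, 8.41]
[8.17.8, 8.17.84, 8.41]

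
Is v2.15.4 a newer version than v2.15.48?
No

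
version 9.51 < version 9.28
False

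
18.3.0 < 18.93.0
True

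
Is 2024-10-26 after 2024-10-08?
Yes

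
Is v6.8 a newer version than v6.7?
Yes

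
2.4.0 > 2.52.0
False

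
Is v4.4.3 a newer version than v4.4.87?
No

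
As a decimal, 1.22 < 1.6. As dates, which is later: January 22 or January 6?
January 22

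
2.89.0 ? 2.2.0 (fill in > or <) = >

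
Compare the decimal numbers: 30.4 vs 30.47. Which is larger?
30.47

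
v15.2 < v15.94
True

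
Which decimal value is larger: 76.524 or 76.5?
76.524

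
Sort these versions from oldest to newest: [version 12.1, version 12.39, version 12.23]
[version 12.1, version 12.23, version 12.39]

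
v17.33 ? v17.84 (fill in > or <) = <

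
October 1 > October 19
False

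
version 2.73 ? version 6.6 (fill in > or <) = <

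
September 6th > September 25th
False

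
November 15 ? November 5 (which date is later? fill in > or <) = >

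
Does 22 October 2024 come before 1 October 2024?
No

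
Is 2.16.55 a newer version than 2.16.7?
Yes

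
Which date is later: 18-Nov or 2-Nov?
18-Nov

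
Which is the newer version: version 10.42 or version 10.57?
version 10.57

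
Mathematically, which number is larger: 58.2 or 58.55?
58.55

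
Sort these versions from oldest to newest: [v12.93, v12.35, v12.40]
[v12.35, v12.40, v12.93]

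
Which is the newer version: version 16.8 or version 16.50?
version 16.50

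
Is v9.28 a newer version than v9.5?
Yes. Version numbers are compared segment by segment as integers, not as decimals: minor version 28 > 5, so v9.28 > v9.5 (even though the decimal 9.28 < 9.5).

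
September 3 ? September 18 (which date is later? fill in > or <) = <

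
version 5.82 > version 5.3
True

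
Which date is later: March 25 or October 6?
October 6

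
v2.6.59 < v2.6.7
False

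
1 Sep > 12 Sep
False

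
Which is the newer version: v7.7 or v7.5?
v7.7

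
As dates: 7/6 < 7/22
True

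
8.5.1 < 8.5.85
True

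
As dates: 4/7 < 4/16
True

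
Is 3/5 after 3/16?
No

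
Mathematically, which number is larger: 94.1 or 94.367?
94.367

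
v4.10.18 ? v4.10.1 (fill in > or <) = >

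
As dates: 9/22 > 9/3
True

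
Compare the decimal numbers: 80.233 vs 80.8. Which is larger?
80.8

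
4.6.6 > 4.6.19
False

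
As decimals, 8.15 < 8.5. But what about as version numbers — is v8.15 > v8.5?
True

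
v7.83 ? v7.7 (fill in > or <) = >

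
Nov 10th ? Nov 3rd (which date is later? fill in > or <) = >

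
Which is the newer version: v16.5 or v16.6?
v16.6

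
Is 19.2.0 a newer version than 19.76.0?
No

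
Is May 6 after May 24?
No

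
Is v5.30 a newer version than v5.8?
Yes. Version numbers are compared segment by segment as integers, not as decimals: minor version 30 > 8, so v5.30 > v5.8 (even though the decimal 5.30 < 5.8).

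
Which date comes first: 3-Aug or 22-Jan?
22-Jan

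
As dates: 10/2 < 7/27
False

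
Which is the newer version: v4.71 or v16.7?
v16.7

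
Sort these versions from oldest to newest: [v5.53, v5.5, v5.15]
[v5.5, v5.15, v5.53]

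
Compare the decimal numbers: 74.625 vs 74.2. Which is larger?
74.625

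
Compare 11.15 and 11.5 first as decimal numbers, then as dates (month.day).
As decimals: 11.15 < 11.5. As dates: 11/15 is later than 11/5 (day 15 > day 5).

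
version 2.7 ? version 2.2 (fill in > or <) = >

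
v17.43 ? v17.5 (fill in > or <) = >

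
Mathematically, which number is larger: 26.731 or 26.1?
26.731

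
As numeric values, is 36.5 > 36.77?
False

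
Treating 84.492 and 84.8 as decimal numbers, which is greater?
84.8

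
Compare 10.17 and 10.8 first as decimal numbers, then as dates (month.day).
As decimals: 10.17 < 10.8. As dates: 10/17 is later than 10/8 (day 17 > day 8).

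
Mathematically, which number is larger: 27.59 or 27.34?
27.59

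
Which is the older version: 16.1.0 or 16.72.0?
16.1.0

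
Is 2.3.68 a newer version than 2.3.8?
Yes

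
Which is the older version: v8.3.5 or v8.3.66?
v8.3.5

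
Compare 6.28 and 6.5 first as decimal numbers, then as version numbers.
As decimals: 6.28 < 6.5. As versions: v6.28 > v6.5 (minor version 28 > 5).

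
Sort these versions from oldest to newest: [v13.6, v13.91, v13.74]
[v13.6, v13.74, v13.91]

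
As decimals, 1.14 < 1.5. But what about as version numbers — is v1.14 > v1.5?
True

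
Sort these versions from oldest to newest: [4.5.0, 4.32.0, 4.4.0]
[4.4.0, 4.5.0, 4.32.0]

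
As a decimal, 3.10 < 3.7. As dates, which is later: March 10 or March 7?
March 10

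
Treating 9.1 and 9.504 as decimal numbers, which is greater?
9.504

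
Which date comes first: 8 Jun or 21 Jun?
8 Jun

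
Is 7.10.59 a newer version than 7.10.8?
Yes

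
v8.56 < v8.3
False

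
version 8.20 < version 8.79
True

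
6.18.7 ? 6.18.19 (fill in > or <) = <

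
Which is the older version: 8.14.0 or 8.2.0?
8.2.0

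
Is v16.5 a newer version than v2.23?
Yes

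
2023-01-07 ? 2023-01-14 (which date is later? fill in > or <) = <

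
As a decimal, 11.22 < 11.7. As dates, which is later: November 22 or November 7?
November 22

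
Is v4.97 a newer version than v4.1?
Yes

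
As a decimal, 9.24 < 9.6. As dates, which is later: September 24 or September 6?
September 24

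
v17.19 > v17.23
False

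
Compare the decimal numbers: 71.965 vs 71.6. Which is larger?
71.965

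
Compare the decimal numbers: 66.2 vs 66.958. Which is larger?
66.958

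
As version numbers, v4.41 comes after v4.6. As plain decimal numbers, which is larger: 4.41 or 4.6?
4.6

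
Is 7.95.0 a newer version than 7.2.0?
Yes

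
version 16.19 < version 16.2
False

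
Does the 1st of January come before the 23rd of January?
Yes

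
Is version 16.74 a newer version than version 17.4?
No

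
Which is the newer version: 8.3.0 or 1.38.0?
8.3.0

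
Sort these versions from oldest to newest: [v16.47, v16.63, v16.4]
[v16.4, v16.47, v16.63]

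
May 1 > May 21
False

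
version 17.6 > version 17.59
False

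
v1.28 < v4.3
True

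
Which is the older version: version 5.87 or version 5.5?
version 5.5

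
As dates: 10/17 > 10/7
True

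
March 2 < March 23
True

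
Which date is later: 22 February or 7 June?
7 June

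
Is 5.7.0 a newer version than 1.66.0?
Yes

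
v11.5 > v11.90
False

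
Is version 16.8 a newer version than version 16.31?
No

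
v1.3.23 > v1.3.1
True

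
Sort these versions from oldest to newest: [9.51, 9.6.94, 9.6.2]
[9.6.2, 9.6.94, 9.51]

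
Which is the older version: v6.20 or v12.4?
v6.20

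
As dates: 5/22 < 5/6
False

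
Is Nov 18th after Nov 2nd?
Yes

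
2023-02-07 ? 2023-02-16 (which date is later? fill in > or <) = <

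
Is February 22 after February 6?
Yes. Day 22 comes after day 6 in February — this is a date comparison, not a decimal one (the decimal 2.22 would be smaller than 2.6).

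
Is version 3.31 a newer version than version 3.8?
Yes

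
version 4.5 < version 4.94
True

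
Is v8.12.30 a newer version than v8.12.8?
Yes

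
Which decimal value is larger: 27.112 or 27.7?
27.7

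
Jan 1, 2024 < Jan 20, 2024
True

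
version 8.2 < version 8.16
True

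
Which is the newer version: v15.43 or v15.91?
v15.91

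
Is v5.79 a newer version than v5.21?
Yes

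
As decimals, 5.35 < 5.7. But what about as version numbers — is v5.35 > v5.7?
True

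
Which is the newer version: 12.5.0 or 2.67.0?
12.5.0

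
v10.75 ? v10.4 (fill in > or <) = >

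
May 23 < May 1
False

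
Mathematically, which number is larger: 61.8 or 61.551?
61.8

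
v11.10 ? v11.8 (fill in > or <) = >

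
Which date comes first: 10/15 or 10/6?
10/6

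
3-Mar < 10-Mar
True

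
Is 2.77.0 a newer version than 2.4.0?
Yes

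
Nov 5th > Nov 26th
False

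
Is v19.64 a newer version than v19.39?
Yes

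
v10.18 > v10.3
True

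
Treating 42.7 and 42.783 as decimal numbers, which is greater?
42.783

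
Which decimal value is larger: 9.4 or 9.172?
9.4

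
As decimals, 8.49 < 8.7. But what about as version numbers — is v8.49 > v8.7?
True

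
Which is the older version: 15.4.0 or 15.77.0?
15.4.0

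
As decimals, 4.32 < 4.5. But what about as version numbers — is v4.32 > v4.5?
True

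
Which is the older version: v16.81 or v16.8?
v16.8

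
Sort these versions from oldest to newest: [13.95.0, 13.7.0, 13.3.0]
[13.3.0, 13.7.0, 13.95.0]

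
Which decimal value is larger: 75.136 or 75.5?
75.5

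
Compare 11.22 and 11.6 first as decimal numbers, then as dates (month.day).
As decimals: 11.22 < 11.6. As dates: 11/22 is later than 11/6 (day 22 > day 6).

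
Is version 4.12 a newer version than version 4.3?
Yes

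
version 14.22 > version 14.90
False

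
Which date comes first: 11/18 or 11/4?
11/4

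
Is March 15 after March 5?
Yes. Day 15 comes after day 5 in March — this is a date comparison, not a decimal one (the decimal 3.15 would be smaller than 3.5).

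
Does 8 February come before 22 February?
Yes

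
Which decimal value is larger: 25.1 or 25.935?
25.935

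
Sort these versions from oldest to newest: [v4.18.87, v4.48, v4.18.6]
[v4.18.6, v4.18.87, v4.48]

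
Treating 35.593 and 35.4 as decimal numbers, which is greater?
35.593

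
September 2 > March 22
True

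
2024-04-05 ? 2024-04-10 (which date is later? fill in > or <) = <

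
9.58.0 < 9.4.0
False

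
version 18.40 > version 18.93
False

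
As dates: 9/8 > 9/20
False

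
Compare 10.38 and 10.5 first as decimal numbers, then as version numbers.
As decimals: 10.38 < 10.5. As versions: v10.38 > v10.5 (minor version 38 > 5).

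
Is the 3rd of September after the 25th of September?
No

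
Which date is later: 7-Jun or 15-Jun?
15-Jun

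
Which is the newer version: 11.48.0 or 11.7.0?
11.48.0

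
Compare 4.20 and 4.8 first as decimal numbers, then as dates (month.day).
As decimals: 4.20 < 4.8. As dates: 4/20 is later than 4/8 (day 20 > day 8).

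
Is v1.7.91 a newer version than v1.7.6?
Yes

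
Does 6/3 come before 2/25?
No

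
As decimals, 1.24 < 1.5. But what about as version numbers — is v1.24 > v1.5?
True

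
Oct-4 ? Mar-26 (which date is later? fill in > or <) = >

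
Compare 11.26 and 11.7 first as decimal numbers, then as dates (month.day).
As decimals: 11.26 < 11.7. As dates: 11/26 is later than 11/7 (day 26 > day 7).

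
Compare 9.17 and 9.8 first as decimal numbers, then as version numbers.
As decimals: 9.17 < 9.8. As versions: v9.17 > v9.8 (minor version 17 > 8).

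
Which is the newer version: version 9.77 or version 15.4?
version 15.4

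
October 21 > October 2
True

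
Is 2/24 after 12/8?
No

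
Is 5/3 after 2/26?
Yes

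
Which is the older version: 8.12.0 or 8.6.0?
8.6.0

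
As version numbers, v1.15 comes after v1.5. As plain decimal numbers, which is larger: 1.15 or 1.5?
1.5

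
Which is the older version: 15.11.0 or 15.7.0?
15.7.0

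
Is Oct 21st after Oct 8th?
Yes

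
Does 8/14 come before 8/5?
No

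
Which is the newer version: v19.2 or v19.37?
v19.37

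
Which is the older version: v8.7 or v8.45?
v8.7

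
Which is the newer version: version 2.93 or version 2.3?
version 2.93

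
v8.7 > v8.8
False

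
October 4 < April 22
False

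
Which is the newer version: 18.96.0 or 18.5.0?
18.96.0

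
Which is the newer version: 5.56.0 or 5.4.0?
5.56.0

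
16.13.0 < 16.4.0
False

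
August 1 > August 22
False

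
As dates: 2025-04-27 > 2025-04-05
True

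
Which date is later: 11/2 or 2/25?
11/2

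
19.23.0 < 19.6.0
False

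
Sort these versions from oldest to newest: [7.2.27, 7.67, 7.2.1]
[7.2.1, 7.2.27, 7.67]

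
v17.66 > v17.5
True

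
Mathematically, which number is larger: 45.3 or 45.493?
45.493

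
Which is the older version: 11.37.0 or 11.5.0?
11.5.0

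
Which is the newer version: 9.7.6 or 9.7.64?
9.7.64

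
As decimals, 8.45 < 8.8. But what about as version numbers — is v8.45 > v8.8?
True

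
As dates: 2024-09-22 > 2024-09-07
True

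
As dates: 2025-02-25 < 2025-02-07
False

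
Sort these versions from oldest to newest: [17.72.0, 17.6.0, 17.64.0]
[17.6.0, 17.64.0, 17.72.0]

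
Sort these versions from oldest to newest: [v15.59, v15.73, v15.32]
[v15.32, v15.59, v15.73]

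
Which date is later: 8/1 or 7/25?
8/1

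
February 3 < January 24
False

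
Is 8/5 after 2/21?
Yes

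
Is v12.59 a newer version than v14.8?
No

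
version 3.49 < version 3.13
False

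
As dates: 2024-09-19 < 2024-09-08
False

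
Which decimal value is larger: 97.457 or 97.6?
97.6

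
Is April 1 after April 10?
No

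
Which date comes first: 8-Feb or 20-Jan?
20-Jan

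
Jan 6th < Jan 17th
True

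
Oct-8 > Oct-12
False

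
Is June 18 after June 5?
Yes. Day 18 comes after day 5 in June — this is a date comparison, not a decimal one (the decimal 6.18 would be smaller than 6.5).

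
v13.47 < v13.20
False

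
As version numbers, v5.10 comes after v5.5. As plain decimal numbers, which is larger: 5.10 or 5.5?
5.5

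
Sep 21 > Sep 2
True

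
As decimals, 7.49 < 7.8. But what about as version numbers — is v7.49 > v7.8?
True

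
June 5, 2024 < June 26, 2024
True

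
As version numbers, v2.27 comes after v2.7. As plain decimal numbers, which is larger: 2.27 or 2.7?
2.7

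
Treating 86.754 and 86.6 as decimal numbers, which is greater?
86.754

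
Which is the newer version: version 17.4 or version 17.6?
version 17.6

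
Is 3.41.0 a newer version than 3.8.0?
Yes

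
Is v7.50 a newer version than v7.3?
Yes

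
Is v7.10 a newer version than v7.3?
Yes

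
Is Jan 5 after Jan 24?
No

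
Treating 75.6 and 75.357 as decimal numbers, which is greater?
75.6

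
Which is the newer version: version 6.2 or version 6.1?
version 6.2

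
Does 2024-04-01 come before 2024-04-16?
Yes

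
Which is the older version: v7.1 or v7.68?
v7.1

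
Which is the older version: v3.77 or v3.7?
v3.7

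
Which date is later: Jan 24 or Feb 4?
Feb 4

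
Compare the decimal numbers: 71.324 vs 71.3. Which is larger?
71.324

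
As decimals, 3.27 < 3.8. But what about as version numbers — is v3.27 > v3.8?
True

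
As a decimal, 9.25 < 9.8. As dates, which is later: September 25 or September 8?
September 25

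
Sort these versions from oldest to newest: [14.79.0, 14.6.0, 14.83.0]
[14.6.0, 14.79.0, 14.83.0]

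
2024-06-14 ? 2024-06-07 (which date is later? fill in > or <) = >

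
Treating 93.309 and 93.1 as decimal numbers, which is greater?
93.309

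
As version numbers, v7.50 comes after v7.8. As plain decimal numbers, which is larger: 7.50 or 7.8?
7.8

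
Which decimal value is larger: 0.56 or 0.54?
0.56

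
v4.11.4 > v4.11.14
False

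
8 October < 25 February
False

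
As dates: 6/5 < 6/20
True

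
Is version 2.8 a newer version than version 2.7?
Yes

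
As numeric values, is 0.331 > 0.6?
False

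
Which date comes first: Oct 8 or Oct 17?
Oct 8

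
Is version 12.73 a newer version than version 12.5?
Yes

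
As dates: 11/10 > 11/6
True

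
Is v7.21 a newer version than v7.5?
Yes. Version numbers are compared segment by segment as integers, not as decimals: minor version 21 > 5, so v7.21 > v7.5 (even though the decimal 7.21 < 7.5).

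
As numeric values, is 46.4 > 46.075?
True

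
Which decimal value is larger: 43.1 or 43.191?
43.191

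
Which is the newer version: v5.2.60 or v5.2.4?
v5.2.60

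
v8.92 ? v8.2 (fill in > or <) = >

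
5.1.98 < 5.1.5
False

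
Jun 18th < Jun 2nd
False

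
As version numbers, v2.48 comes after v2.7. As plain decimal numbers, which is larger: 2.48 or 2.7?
2.7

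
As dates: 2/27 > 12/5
False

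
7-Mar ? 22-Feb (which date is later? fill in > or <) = >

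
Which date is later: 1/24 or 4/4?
4/4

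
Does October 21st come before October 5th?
No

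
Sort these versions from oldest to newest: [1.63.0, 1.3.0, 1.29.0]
[1.3.0, 1.29.0, 1.63.0]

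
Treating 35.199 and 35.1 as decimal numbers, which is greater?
35.199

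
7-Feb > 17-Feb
False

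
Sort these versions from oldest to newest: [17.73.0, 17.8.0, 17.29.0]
[17.8.0, 17.29.0, 17.73.0]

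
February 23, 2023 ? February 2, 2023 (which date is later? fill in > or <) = >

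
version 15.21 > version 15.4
True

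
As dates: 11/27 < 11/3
False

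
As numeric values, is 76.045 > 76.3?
False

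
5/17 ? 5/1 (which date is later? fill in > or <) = >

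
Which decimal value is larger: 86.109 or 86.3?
86.3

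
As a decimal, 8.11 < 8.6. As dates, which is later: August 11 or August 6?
August 11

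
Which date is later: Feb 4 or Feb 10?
Feb 10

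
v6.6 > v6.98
False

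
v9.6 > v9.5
True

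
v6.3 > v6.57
False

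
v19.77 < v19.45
False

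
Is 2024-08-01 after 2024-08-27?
No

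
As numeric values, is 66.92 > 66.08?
True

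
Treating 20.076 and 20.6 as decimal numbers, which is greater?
20.6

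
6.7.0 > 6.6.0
True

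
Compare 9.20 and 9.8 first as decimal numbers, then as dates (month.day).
As decimals: 9.20 < 9.8. As dates: 9/20 is later than 9/8 (day 20 > day 8).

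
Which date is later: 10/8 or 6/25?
10/8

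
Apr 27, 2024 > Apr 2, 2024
True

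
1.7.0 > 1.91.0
False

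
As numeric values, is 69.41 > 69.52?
False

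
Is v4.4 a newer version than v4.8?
No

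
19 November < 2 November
False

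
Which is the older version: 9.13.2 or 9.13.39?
9.13.2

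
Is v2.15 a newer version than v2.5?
Yes. Version numbers are compared segment by segment as integers, not as decimals: minor version 15 > 5, so v2.15 > v2.5 (even though the decimal 2.15 < 2.5).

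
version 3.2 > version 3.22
False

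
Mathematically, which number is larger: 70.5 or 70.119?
70.5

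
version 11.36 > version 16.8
False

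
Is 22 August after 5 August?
Yes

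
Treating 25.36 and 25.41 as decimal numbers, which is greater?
25.41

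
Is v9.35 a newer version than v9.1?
Yes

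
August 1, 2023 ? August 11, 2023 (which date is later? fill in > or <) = <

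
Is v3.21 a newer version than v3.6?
Yes. Version numbers are compared segment by segment as integers, not as decimals: minor version 21 > 6, so v3.21 > v3.6 (even though the decimal 3.21 < 3.6).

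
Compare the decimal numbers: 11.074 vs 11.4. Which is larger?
11.4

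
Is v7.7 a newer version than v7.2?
Yes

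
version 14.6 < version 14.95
True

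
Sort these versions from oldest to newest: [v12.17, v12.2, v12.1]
[v12.1, v12.2, v12.17]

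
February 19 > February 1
True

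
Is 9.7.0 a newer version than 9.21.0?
No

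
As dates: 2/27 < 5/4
True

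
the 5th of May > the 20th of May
False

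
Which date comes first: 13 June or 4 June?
4 June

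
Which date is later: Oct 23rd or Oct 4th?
Oct 23rd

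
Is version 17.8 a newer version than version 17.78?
No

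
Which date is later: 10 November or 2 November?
10 November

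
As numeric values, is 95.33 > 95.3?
True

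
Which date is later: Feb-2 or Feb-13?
Feb-13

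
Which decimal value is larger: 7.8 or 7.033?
7.8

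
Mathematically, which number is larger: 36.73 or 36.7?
36.73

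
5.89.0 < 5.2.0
False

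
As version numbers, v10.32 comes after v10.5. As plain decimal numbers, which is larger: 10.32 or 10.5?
10.5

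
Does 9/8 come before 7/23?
No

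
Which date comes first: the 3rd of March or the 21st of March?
the 3rd of March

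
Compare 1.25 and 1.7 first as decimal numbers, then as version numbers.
As decimals: 1.25 < 1.7. As versions: v1.25 > v1.7 (minor version 25 > 7).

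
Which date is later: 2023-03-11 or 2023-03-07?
2023-03-11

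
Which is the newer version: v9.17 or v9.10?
v9.17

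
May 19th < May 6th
False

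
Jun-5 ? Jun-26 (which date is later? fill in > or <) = <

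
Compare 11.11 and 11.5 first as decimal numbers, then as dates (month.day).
As decimals: 11.11 < 11.5. As dates: 11/11 is later than 11/5 (day 11 > day 5).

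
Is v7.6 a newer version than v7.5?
Yes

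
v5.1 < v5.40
True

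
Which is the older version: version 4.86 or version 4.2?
version 4.2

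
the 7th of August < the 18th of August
True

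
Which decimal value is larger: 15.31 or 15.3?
15.31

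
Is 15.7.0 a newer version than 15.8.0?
No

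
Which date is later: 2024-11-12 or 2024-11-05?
2024-11-12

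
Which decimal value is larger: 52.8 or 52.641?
52.8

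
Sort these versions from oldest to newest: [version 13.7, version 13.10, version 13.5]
[version 13.5, version 13.7, version 13.10]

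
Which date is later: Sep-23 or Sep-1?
Sep-23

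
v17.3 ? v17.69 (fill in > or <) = <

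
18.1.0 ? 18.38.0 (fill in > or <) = <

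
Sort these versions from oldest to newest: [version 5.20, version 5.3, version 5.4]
[version 5.3, version 5.4, version 5.20]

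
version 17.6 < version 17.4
False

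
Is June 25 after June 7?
Yes. Day 25 comes after day 7 in June — this is a date comparison, not a decimal one (the decimal 6.25 would be smaller than 6.7).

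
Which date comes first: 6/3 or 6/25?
6/3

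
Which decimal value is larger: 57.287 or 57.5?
57.5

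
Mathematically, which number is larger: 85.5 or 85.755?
85.755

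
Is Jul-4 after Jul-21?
No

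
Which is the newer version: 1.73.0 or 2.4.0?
2.4.0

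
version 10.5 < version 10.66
True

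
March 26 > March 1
True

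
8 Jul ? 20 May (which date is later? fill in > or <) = >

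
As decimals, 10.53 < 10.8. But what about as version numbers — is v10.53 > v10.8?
True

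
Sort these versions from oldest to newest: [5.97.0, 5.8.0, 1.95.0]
[1.95.0, 5.8.0, 5.97.0]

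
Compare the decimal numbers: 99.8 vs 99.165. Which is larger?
99.8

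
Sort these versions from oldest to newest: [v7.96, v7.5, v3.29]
[v3.29, v7.5, v7.96]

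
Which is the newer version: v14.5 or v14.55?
v14.55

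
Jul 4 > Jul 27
False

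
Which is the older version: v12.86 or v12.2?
v12.2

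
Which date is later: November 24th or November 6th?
November 24th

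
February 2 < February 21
True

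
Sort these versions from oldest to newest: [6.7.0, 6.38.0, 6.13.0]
[6.7.0, 6.13.0, 6.38.0]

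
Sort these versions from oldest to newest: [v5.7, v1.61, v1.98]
[v1.61, v1.98, v5.7]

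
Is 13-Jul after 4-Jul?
Yes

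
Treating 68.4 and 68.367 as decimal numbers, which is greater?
68.4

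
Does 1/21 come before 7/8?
Yes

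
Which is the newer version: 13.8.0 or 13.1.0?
13.8.0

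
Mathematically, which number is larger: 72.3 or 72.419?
72.419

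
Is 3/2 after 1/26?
Yes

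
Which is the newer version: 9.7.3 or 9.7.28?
9.7.28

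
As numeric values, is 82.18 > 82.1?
True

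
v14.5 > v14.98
False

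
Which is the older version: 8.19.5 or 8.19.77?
8.19.5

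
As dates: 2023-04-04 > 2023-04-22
False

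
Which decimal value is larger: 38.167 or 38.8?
38.8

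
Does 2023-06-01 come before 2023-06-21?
Yes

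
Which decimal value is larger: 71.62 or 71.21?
71.62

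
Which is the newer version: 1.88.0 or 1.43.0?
1.88.0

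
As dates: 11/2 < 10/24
False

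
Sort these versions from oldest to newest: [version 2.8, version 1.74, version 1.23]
[version 1.23, version 1.74, version 2.8]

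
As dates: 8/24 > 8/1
True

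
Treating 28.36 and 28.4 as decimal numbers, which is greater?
28.4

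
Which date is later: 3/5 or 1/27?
3/5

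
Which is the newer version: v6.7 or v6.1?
v6.7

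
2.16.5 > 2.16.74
False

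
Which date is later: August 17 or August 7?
August 17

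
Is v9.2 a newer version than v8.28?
Yes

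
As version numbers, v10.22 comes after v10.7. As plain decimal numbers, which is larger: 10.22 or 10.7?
10.7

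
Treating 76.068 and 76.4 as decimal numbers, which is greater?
76.4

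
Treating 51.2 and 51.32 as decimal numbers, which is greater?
51.32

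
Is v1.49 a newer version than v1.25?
Yes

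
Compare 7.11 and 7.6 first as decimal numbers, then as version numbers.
As decimals: 7.11 < 7.6. As versions: v7.11 > v7.6 (minor version 11 > 6).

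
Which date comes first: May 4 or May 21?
May 4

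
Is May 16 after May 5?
Yes. Day 16 comes after day 5 in May — this is a date comparison, not a decimal one (the decimal 5.16 would be smaller than 5.5).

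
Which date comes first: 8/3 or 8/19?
8/3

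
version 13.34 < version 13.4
False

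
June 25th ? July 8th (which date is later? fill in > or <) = <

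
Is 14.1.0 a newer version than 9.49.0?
Yes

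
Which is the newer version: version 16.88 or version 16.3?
version 16.88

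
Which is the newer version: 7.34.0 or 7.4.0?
7.34.0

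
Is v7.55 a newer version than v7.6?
Yes. Version numbers are compared segment by segment as integers, not as decimals: minor version 55 > 6, so v7.55 > v7.6 (even though the decimal 7.55 < 7.6).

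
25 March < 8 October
True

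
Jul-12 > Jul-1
True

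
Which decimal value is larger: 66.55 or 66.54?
66.55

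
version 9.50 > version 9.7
True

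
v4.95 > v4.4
True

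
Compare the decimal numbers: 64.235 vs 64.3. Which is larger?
64.3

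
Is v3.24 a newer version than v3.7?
Yes. Version numbers are compared segment by segment as integers, not as decimals: minor version 24 > 7, so v3.24 > v3.7 (even though the decimal 3.24 < 3.7).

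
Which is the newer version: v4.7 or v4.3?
v4.7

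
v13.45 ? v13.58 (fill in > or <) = <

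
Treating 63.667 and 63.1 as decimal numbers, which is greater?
63.667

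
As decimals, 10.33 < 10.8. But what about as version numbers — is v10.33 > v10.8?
True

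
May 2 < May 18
True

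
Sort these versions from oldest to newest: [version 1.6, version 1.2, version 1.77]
[version 1.2, version 1.6, version 1.77]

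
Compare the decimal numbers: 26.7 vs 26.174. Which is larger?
26.7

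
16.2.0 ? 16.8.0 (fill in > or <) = <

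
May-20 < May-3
False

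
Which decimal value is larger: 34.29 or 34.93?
34.93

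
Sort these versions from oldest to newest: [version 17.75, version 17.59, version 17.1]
[version 17.1, version 17.59, version 17.75]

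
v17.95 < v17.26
False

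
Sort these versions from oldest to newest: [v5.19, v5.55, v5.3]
[v5.3, v5.19, v5.55]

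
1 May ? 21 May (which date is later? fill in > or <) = <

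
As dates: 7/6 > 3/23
True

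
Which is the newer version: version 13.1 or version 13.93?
version 13.93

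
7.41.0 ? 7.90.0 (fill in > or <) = <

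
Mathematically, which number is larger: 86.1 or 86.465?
86.465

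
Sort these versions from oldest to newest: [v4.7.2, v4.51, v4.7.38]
[v4.7.2, v4.7.38, v4.51]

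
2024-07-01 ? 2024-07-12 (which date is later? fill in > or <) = <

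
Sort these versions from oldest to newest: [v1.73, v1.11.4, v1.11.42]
[v1.11.4, v1.11.42, v1.73]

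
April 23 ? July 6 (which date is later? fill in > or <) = <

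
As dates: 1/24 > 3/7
False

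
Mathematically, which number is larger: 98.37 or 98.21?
98.37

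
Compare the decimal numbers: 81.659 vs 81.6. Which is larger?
81.659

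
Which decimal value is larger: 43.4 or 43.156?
43.4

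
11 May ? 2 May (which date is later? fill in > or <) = >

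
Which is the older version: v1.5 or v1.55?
v1.5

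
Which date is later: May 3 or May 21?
May 21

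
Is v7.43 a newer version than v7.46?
No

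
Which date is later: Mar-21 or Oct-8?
Oct-8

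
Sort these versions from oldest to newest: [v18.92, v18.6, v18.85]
[v18.6, v18.85, v18.92]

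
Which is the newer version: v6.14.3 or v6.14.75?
v6.14.75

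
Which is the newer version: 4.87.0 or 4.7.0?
4.87.0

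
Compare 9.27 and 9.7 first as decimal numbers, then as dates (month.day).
As decimals: 9.27 < 9.7. As dates: 9/27 is later than 9/7 (day 27 > day 7).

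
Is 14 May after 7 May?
Yes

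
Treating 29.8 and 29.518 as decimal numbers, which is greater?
29.8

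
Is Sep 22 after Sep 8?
Yes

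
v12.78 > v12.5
True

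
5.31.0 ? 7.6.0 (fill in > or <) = <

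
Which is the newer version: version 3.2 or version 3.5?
version 3.5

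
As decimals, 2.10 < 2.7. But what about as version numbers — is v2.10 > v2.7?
True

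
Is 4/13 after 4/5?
Yes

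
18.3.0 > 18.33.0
False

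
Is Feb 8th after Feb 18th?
No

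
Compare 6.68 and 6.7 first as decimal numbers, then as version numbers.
As decimals: 6.68 < 6.7. As versions: v6.68 > v6.7 (minor version 68 > 7).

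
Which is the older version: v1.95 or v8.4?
v1.95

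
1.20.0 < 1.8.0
False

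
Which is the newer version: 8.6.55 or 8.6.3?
8.6.55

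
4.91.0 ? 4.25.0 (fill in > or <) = >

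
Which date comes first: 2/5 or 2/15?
2/5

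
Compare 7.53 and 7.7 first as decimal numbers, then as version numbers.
As decimals: 7.53 < 7.7. As versions: v7.53 > v7.7 (minor version 53 > 7).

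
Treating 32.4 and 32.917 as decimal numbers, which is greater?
32.917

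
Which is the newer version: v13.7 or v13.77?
v13.77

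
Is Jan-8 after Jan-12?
No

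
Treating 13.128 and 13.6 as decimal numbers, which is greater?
13.6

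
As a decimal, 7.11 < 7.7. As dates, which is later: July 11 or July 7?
July 11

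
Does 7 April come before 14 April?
Yes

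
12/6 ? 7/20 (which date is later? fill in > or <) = >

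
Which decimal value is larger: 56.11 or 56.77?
56.77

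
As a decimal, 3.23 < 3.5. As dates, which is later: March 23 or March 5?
March 23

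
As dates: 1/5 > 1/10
False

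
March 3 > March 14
False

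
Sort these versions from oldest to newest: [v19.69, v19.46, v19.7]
[v19.7, v19.46, v19.69]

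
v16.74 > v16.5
True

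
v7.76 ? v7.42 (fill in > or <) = >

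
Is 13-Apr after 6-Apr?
Yes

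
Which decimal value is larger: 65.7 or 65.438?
65.7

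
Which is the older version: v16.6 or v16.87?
v16.6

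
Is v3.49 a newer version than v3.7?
Yes. Version numbers are compared segment by segment as integers, not as decimals: minor version 49 > 7, so v3.49 > v3.7 (even though the decimal 3.49 < 3.7).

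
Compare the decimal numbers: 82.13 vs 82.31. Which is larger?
82.31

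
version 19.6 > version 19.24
False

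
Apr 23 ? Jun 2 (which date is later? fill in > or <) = <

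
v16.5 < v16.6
True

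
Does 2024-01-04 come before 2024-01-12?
Yes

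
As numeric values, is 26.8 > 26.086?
True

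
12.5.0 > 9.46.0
True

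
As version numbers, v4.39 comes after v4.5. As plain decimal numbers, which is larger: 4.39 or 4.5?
4.5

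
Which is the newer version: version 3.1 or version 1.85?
version 3.1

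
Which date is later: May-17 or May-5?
May-17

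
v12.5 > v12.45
False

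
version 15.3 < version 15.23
True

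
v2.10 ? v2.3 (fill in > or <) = >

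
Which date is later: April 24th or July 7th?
July 7th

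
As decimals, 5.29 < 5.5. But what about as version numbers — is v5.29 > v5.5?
True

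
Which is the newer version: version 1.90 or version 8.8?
version 8.8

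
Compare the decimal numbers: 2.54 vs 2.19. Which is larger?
2.54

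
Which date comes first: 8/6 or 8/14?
8/6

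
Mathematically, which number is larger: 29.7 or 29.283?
29.7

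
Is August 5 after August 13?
No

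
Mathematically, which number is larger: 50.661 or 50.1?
50.661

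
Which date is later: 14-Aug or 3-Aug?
14-Aug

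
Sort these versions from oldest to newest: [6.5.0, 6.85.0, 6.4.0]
[6.4.0, 6.5.0, 6.85.0]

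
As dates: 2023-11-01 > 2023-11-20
False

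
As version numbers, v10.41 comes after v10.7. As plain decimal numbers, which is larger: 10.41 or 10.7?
10.7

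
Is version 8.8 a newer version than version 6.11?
Yes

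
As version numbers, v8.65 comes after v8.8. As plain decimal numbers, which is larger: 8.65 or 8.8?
8.8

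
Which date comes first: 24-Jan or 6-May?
24-Jan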